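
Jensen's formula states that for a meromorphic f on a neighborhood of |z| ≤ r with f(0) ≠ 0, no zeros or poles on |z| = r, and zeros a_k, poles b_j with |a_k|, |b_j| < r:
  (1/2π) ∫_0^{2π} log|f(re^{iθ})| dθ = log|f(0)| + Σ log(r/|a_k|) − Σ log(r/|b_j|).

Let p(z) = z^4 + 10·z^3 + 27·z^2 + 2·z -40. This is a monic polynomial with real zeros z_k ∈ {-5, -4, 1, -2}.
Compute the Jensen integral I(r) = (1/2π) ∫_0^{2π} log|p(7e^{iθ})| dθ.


Zeros: -5, -4, -2, 1; r = 7.
Inside |z| < r: -5, -4, -2, 1. Outside (|z| ≥ r): ∅.
p(0) = -40, so log|p(0)| = log(40) = 3.6889.
Apply Jensen: I(r) = log|p(0)| + Σ_k log(r/|z_k|), summed over zeros inside |z| < r.
  log(r/|z_k|) for z_k = -5: log(7/5) = 0.3365
  log(r/|z_k|) for z_k = -4: log(7/4) = 0.5596
  log(r/|z_k|) for z_k = 1: log(7/1) = 1.9459
  log(r/|z_k|) for z_k = -2: log(7/2) = 1.2528
Sum over inside zeros: 4.0948.
I(r) = log|p(0)| + (inside sum) = 3.6889 + 4.0948 = 7.7836.
Closed form (all zeros inside, monic): I(r) = n·log(r) = 4·log(7) = 7.7836. ✓

I(r) ≈ 7.7836.


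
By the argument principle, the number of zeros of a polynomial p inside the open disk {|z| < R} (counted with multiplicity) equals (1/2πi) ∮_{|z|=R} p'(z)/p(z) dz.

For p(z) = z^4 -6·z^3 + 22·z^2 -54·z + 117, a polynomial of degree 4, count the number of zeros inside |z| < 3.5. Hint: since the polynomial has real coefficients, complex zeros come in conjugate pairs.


The zeros of p are: (0 + 3i), (0 - 3i), (3 + 2i), (3 - 2i).
Their magnitudes are: 3, 3, 3.606, 3.606.
Zeros with |z| < R = 3.5: (0 + 3i), (0 - 3i).
Count = 2.
By the argument principle, (1/2πi) ∮_{|z|=R} p'(z)/p(z) dz equals exactly this count.

Number of zeros inside |z| < 3.5: 2.


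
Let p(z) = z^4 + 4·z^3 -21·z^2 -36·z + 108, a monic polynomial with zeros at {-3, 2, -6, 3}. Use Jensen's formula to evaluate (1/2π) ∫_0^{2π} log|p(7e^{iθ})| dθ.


Zeros: -6, -3, 2, 3; r = 7.
Inside |z| < r: -6, -3, 2, 3. Outside (|z| ≥ r): ∅.
p(0) = 108, so log|p(0)| = log(108) = 4.6821.
Apply Jensen: I(r) = log|p(0)| + Σ_k log(r/|z_k|), summed over zeros inside |z| < r.
  log(r/|z_k|) for z_k = -3: log(7/3) = 0.8473
  log(r/|z_k|) for z_k = 2: log(7/2) = 1.2528
  log(r/|z_k|) for z_k = -6: log(7/6) = 0.1542
  log(r/|z_k|) for z_k = 3: log(7/3) = 0.8473
Sum over inside zeros: 3.1015.
I(r) = log|p(0)| + (inside sum) = 4.6821 + 3.1015 = 7.7836.
Closed form (all zeros inside, monic): I(r) = n·log(r) = 4·log(7) = 7.7836. ✓

I(r) ≈ 7.7836.


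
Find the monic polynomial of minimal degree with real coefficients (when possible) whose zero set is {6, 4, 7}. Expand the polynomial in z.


The polynomial is p(z) = ∏_{α ∈ S} (z − α), where S = {6, 4, 7}.
Expanding the product yields: p(z) = z^3 -17·z^2 + 94·z -168.
The resulting polynomial has degree 3 and real coefficients as required.

p(z) = z^3 -17·z^2 + 94·z -168.


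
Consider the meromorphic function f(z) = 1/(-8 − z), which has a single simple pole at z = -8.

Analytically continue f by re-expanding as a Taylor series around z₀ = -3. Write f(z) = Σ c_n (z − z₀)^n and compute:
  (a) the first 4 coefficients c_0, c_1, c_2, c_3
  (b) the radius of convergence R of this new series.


Let w = z − z₀, so z = z₀ + w.
Then -8 − z = -8 − (z₀ + w) = (-8 − z₀) − w = -5 − w.
f(z) = 1/(-5 − w) = (1/(-5)) · 1/(1 − w/(-5)) = Σ_{n≥0} w^n / (-5)^(n+1).
So c_n = 1/(-5)^(n+1):
  c_0 = 1/(-5)^1 = -1/5.
  c_1 = 1/(-5)^2 = 1/25.
  c_2 = 1/(-5)^3 = -1/125.
  c_3 = 1/(-5)^4 = 1/625.
The series is valid for |w/d| < 1, i.e. |z − z₀| < |d|.
Radius of convergence: R = |-8 − z₀| = |-5| = 5 (distance from z₀ to the singularity z = -8).

c_0 = -1/5, c_1 = 1/25, c_2 = -1/125, c_3 = 1/625; R = 5.


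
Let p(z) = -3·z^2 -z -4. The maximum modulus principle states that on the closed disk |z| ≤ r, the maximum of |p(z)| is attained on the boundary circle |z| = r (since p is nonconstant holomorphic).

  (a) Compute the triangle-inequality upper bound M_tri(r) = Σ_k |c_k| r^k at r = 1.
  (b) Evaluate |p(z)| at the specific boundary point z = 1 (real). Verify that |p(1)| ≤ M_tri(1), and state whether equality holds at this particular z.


Coefficients: c_0 = -4, c_1 = -1, c_2 = -3. Radius r = 1.
Part (a). Triangle bound: M_tri(r) = Σ_k |c_k| r^k
  = |-4|·1^0 + |-1|·1^1 + |-3|·1^2
  = 4 + 1 + 3 = 8.
This bounds M(r) := max_{|z|=r} |p(z)| from above; equality holds iff all terms c_k z^k can be made to align in phase at a single z on |z|=r.
Part (b). At z = 1 (real, on the circle |z| = r):
  p(1) = (-4)·1^0 + (-1)·1^1 + (-3)·1^2 = -8.
  |p(1)| = 8.
Since all nonzero coefficients share the same sign, |p(1)| = 8 = M_tri(1); the triangle bound is attained at z = 1, so in fact M(r) = 8.

M_tri(1) = 8; |p(1)| = 8; equality at z=1: yes.


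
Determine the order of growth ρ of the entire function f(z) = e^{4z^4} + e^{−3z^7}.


Each summand is entire of order 4 and 7 respectively (as in the single-exponential case). The order of a sum is at most the max of the orders, so ρ ≤ 7. For the lower bound: on |z|=r choose arg z so that -3z^7 is real positive; then |e^{-3z^7}| = e^{3r^7} while |e^{4z^4}| ≤ e^{4r^4} = o(e^{3r^7}). So |f| ≥ e^{3r^7}(1 − o(1)) and ρ ≥ 7. Hence ρ = max(4, 7) = 7.
Therefore ρ = 7.

Order ρ = 7.


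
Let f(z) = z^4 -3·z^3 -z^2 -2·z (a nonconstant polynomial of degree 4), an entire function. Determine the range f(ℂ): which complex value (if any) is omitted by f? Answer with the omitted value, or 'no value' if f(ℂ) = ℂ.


Little Picard bounds the complement of f(ℂ) to at most one point.
For every w ∈ ℂ, the equation p(z) − w = 0 is a nonconstant polynomial in z and hence has at least one root by the fundamental theorem of algebra. So p is surjective onto ℂ, omitting no value.

Omitted value: no value.


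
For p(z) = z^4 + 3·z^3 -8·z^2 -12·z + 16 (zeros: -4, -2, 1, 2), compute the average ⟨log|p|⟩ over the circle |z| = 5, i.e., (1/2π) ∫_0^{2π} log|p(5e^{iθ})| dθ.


Zeros: -4, -2, 1, 2; r = 5.
Inside |z| < r: -4, -2, 1, 2. Outside (|z| ≥ r): ∅.
p(0) = 16, so log|p(0)| = log(16) = 2.7726.
Apply Jensen: I(r) = log|p(0)| + Σ_k log(r/|z_k|), summed over zeros inside |z| < r.
  log(r/|z_k|) for z_k = -4: log(5/4) = 0.2231
  log(r/|z_k|) for z_k = -2: log(5/2) = 0.9163
  log(r/|z_k|) for z_k = 1: log(5/1) = 1.6094
  log(r/|z_k|) for z_k = 2: log(5/2) = 0.9163
Sum over inside zeros: 3.6652.
I(r) = log|p(0)| + (inside sum) = 2.7726 + 3.6652 = 6.4378.
Closed form (all zeros inside, monic): I(r) = n·log(r) = 4·log(5) = 6.4378. ✓

I(r) ≈ 6.4378.


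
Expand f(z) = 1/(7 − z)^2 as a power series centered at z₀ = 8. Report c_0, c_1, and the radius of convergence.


Let w = z − z₀, so z = z₀ + w.
Then 7 − z = 7 − (z₀ + w) = (7 − z₀) − w = -1 − w.
f(z) = 1/(-1 − w)^2 = (1/(-1)^2) · (1 − w/(-1))^{−2}.
By the binomial series (1−u)^{−2} = Σ_{n≥0} C(n+1, 1) u^n for |u|<1, with u = w/(-1):
  c_n = C(n+1, 1) / (-1)^(n+2).
  c_0 = 1/(-1)^2 = 1.
  c_1 = 2/(-1)^3 = -2.
The series is valid for |w/d| < 1, i.e. |z − z₀| < |d|.
Radius of convergence: R = |7 − z₀| = |-1| = 1 (distance from z₀ to the singularity z = 7).

c_0 = 1, c_1 = -2; R = 1.


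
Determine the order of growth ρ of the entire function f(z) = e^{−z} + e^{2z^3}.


Each summand is entire of order 1 and 3 respectively (as in the single-exponential case). The order of a sum is at most the max of the orders, so ρ ≤ 3. For the lower bound: on |z|=r choose arg z so that 2z^3 is real positive; then |e^{2z^3}| = e^{2r^3} while |e^{-1z}| ≤ e^{1r^1} = o(e^{2r^3}). So |f| ≥ e^{2r^3}(1 − o(1)) and ρ ≥ 3. Hence ρ = max(1, 3) = 3.
Therefore ρ = 3.

Order ρ = 3.


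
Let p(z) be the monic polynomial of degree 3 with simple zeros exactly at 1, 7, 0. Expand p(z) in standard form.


The polynomial is p(z) = ∏_{α ∈ S} (z − α), where S = {1, 7, 0}.
Expanding the product yields: p(z) = z^3 -8·z^2 + 7·z.
The resulting polynomial has degree 3 and real coefficients as required.

p(z) = z^3 -8·z^2 + 7·z.


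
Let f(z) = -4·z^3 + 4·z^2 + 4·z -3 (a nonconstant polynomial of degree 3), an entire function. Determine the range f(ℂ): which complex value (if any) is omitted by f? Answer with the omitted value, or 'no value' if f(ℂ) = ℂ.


Little Picard bounds the complement of f(ℂ) to at most one point.
For every w ∈ ℂ, the equation p(z) − w = 0 is a nonconstant polynomial in z and hence has at least one root by the fundamental theorem of algebra. So p is surjective onto ℂ, omitting no value.

Omitted value: no value.


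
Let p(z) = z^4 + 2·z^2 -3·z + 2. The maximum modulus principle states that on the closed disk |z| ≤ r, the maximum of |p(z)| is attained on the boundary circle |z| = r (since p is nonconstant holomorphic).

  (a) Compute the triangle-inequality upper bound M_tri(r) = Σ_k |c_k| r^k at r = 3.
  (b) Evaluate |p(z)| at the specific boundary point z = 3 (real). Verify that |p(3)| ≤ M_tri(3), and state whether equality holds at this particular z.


Coefficients: c_0 = 2, c_1 = -3, c_2 = 2, c_3 = 0, c_4 = 1. Radius r = 3.
Part (a). Triangle bound: M_tri(r) = Σ_k |c_k| r^k
  = |2|·3^0 + |-3|·3^1 + |2|·3^2 + |0|·3^3 + |1|·3^4
  = 2 + 9 + 18 + 0 + 81 = 110.
This bounds M(r) := max_{|z|=r} |p(z)| from above; equality holds iff all terms c_k z^k can be made to align in phase at a single z on |z|=r.
Part (b). At z = 3 (real, on the circle |z| = r):
  p(3) = (2)·3^0 + (-3)·3^1 + (2)·3^2 + (0)·3^3 + (1)·3^4 = 92.
  |p(3)| = 92.
Check: |p(3)| = 92 ≤ 110 = M_tri(3). ✓ Equality does not hold at z = 3 (the coefficients have mixed signs, so the terms do not all align in phase there).

M_tri(3) = 110; |p(3)| = 92; equality at z=3: no.


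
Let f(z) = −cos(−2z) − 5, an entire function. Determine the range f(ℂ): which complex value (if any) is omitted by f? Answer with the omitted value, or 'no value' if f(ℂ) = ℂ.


Little Picard bounds the complement of f(ℂ) to at most one point.
cos is entire and surjective onto ℂ: for every w ∈ ℂ, cos(ζ) = w has a solution ζ ∈ ℂ (e.g., via the complex inverse arccos). With ζ = −2z this gives z = ζ/(-2). Then -1·cos(−2z) takes every value in -1·ℂ = ℂ, and adding -5 is a bijection of ℂ. So f is surjective and omits no value. (Note: only on the real line is cos bounded by [−1, 1].)

Omitted value: no value.


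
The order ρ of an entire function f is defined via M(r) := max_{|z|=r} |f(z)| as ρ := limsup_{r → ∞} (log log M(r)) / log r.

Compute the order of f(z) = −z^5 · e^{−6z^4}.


M(r) = max_{|z|=r} |-1|·|z|^5·|e^{−6z^4}| = 1·r^5 · e^{6r^4} (the factors attain their maxima compatibly on |z|=r). Then log M(r) = log 1 + 5·log r + 6r^4, dominated by the last term, so log log M(r) ~ 4·log r. The polynomial factor -1z^5 contributes only a log r term and does not affect the order. ρ = 4.
Therefore ρ = 4.

Order ρ = 4.


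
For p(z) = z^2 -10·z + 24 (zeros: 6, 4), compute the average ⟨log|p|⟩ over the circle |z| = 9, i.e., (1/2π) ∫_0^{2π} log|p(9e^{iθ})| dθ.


Zeros: 4, 6; r = 9.
Inside |z| < r: 4, 6. Outside (|z| ≥ r): ∅.
p(0) = 24, so log|p(0)| = log(24) = 3.1781.
Apply Jensen: I(r) = log|p(0)| + Σ_k log(r/|z_k|), summed over zeros inside |z| < r.
  log(r/|z_k|) for z_k = 6: log(9/6) = 0.4055
  log(r/|z_k|) for z_k = 4: log(9/4) = 0.8109
Sum over inside zeros: 1.2164.
I(r) = log|p(0)| + (inside sum) = 3.1781 + 1.2164 = 4.3944.
Closed form (all zeros inside, monic): I(r) = n·log(r) = 2·log(9) = 4.3944. ✓

I(r) ≈ 4.3944.


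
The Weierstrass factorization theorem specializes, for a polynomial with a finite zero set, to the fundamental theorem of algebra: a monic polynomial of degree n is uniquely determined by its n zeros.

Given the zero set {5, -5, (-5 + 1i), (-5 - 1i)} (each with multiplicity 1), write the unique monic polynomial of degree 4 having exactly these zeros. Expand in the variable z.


The polynomial is p(z) = ∏_{α ∈ S} (z − α), where S = {5, -5, (-5 + 1i), (-5 - 1i)}.
Expanding the product yields: p(z) = z^4 + 10·z^3 + z^2 -250·z -650.
Note conjugate pairs combine to real quadratics: (z − (-5+1i))(z − (-5−1i)) = z² + 10z + 26.
The resulting polynomial has degree 4 and real coefficients as required.

p(z) = z^4 + 10·z^3 + z^2 -250·z -650.


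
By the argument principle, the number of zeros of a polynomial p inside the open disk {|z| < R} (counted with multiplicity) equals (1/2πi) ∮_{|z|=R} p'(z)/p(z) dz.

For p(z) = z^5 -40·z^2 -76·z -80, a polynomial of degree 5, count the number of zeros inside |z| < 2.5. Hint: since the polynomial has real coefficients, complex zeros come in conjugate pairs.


The zeros of p are: 4, (-1 + 3i), (-1 - 3i), (-1 + 1i), (-1 - 1i).
Their magnitudes are: 4, 3.162, 3.162, 1.414, 1.414.
Zeros with |z| < R = 2.5: (-1 + 1i), (-1 - 1i).
Count = 2.
By the argument principle, (1/2πi) ∮_{|z|=R} p'(z)/p(z) dz equals exactly this count.

Number of zeros inside |z| < 2.5: 2.


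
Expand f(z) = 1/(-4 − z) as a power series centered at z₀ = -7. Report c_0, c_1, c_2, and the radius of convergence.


Let w = z − z₀, so z = z₀ + w.
Then -4 − z = -4 − (z₀ + w) = (-4 − z₀) − w = 3 − w.
f(z) = 1/(3 − w) = (1/(3)) · 1/(1 − w/(3)) = Σ_{n≥0} w^n / (3)^(n+1).
So c_n = 1/(3)^(n+1):
  c_0 = 1/(3)^1 = 1/3.
  c_1 = 1/(3)^2 = 1/9.
  c_2 = 1/(3)^3 = 1/27.
The series is valid for |w/d| < 1, i.e. |z − z₀| < |d|.
Radius of convergence: R = |-4 − z₀| = |3| = 3 (distance from z₀ to the singularity z = -4).

c_0 = 1/3, c_1 = 1/9, c_2 = 1/27; R = 3.


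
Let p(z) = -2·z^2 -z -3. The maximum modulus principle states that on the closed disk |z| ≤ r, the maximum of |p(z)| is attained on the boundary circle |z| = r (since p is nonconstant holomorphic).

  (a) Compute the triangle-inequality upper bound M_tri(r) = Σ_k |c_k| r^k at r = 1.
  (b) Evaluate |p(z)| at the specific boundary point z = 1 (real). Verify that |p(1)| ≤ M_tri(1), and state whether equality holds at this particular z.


Coefficients: c_0 = -3, c_1 = -1, c_2 = -2. Radius r = 1.
Part (a). Triangle bound: M_tri(r) = Σ_k |c_k| r^k
  = |-3|·1^0 + |-1|·1^1 + |-2|·1^2
  = 3 + 1 + 2 = 6.
This bounds M(r) := max_{|z|=r} |p(z)| from above; equality holds iff all terms c_k z^k can be made to align in phase at a single z on |z|=r.
Part (b). At z = 1 (real, on the circle |z| = r):
  p(1) = (-3)·1^0 + (-1)·1^1 + (-2)·1^2 = -6.
  |p(1)| = 6.
Since all nonzero coefficients share the same sign, |p(1)| = 6 = M_tri(1); the triangle bound is attained at z = 1, so in fact M(r) = 6.

M_tri(1) = 6; |p(1)| = 6; equality at z=1: yes.


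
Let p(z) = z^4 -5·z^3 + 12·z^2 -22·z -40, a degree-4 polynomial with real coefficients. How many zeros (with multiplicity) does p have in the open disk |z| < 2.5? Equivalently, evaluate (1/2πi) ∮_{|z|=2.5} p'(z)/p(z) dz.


The zeros of p are: (1 + 3i), (1 - 3i), 4, -1.
Their magnitudes are: 3.162, 3.162, 4, 1.
Zeros with |z| < R = 2.5: -1.
Count = 1.
By the argument principle, (1/2πi) ∮_{|z|=R} p'(z)/p(z) dz equals exactly this count.

Number of zeros inside |z| < 2.5: 1.


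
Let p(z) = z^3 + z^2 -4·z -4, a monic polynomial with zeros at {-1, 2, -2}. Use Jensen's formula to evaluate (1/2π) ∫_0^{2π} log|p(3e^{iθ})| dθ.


Zeros: -2, -1, 2; r = 3.
Inside |z| < r: -2, -1, 2. Outside (|z| ≥ r): ∅.
p(0) = -4, so log|p(0)| = log(4) = 1.3863.
Apply Jensen: I(r) = log|p(0)| + Σ_k log(r/|z_k|), summed over zeros inside |z| < r.
  log(r/|z_k|) for z_k = -1: log(3/1) = 1.0986
  log(r/|z_k|) for z_k = 2: log(3/2) = 0.4055
  log(r/|z_k|) for z_k = -2: log(3/2) = 0.4055
Sum over inside zeros: 1.9095.
I(r) = log|p(0)| + (inside sum) = 1.3863 + 1.9095 = 3.2958.
Closed form (all zeros inside, monic): I(r) = n·log(r) = 3·log(3) = 3.2958. ✓

I(r) ≈ 3.2958.


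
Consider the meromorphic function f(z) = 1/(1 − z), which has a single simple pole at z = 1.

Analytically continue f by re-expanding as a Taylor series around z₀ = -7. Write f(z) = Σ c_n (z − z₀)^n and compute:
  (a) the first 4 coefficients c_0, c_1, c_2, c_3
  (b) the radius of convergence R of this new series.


Let w = z − z₀, so z = z₀ + w.
Then 1 − z = 1 − (z₀ + w) = (1 − z₀) − w = 8 − w.
f(z) = 1/(8 − w) = (1/(8)) · 1/(1 − w/(8)) = Σ_{n≥0} w^n / (8)^(n+1).
So c_n = 1/(8)^(n+1):
  c_0 = 1/(8)^1 = 1/8.
  c_1 = 1/(8)^2 = 1/64.
  c_2 = 1/(8)^3 = 1/512.
  c_3 = 1/(8)^4 = 1/4096.
The series is valid for |w/d| < 1, i.e. |z − z₀| < |d|.
Radius of convergence: R = |1 − z₀| = |8| = 8 (distance from z₀ to the singularity z = 1).

c_0 = 1/8, c_1 = 1/64, c_2 = 1/512, c_3 = 1/4096; R = 8.


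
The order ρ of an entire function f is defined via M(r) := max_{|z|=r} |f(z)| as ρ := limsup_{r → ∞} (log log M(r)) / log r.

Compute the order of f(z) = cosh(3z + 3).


cosh(w) is a linear combination of e^{iw} and e^{−iw} (or e^w, e^{−w} in the hyperbolic case), so |cosh(w)| ≤ e^{|w|}. With w = 3z + 3, |w| ≤ 3|z| + 3 = 3r + 3 on |z| = r, giving M(r) ≤ e^{3r + 3}, so ρ ≤ 1. On a suitable ray (z = it for sin/cos; z = t for sinh/cosh, t real → ∞), |cosh(3z + 3)| grows like e^{3|t|}/2, so ρ ≥ 1. Hence ρ = 1.
Therefore ρ = 1.

Order ρ = 1.


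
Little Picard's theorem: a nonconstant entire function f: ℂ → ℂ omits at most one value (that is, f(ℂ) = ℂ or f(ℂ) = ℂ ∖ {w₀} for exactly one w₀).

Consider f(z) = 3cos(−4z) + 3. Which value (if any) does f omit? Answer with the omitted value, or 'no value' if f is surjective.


Little Picard bounds the complement of f(ℂ) to at most one point.
cos is entire and surjective onto ℂ: for every w ∈ ℂ, cos(ζ) = w has a solution ζ ∈ ℂ (e.g., via the complex inverse arccos). With ζ = −4z this gives z = ζ/(-4). Then 3·cos(−4z) takes every value in 3·ℂ = ℂ, and adding 3 is a bijection of ℂ. So f is surjective and omits no value. (Note: only on the real line is cos bounded by [−1, 1].)

Omitted value: no value.


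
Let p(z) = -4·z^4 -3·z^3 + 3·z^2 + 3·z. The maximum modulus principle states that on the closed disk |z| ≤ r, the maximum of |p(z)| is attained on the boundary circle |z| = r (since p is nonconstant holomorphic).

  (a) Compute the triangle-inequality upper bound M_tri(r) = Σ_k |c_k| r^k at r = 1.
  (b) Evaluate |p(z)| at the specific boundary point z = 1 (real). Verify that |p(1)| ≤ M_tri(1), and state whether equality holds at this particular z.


Coefficients: c_0 = 0, c_1 = 3, c_2 = 3, c_3 = -3, c_4 = -4. Radius r = 1.
Part (a). Triangle bound: M_tri(r) = Σ_k |c_k| r^k
  = |0|·1^0 + |3|·1^1 + |3|·1^2 + |-3|·1^3 + |-4|·1^4
  = 0 + 3 + 3 + 3 + 4 = 13.
This bounds M(r) := max_{|z|=r} |p(z)| from above; equality holds iff all terms c_k z^k can be made to align in phase at a single z on |z|=r.
Part (b). At z = 1 (real, on the circle |z| = r):
  p(1) = (0)·1^0 + (3)·1^1 + (3)·1^2 + (-3)·1^3 + (-4)·1^4 = -1.
  |p(1)| = 1.
Check: |p(1)| = 1 ≤ 13 = M_tri(1). ✓ Equality does not hold at z = 1 (the coefficients have mixed signs, so the terms do not all align in phase there).

M_tri(1) = 13; |p(1)| = 1; equality at z=1: no.


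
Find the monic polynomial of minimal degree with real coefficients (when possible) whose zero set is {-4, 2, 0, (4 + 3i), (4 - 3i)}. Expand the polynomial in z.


The polynomial is p(z) = ∏_{α ∈ S} (z − α), where S = {-4, 2, 0, (4 + 3i), (4 - 3i)}.
Expanding the product yields: p(z) = z^5 -6·z^4 + z^3 + 114·z^2 -200·z.
Note conjugate pairs combine to real quadratics: (z − (4+3i))(z − (4−3i)) = z² − 8z + 25.
The resulting polynomial has degree 5 and real coefficients as required.

p(z) = z^5 -6·z^4 + z^3 + 114·z^2 -200·z.


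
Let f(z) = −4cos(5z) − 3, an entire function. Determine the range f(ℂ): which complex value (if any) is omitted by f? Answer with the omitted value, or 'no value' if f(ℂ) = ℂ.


Little Picard bounds the complement of f(ℂ) to at most one point.
cos is entire and surjective onto ℂ: for every w ∈ ℂ, cos(ζ) = w has a solution ζ ∈ ℂ (e.g., via the complex inverse arccos). With ζ = 5z this gives z = ζ/(5). Then -4·cos(5z) takes every value in -4·ℂ = ℂ, and adding -3 is a bijection of ℂ. So f is surjective and omits no value. (Note: only on the real line is cos bounded by [−1, 1].)

Omitted value: no value.


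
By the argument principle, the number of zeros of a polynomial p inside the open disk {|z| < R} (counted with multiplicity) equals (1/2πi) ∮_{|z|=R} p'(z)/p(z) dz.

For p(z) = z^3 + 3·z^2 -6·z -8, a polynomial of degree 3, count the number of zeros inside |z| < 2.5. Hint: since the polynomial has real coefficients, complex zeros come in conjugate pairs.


The zeros of p are: -1, 2, -4.
Their magnitudes are: 1, 2, 4.
Zeros with |z| < R = 2.5: -1, 2.
Count = 2.
By the argument principle, (1/2πi) ∮_{|z|=R} p'(z)/p(z) dz equals exactly this count.

Number of zeros inside |z| < 2.5: 2.


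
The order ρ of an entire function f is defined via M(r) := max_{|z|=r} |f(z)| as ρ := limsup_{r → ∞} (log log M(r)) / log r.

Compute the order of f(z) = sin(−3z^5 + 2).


Write sin(w) = (e^{iw} ± e^{−iw})/(2 or 2i), so |sin(w)| ≤ e^{|w|}. With w = −3z^5 + 2, |w| ≤ 3r^5 + 2 on |z|=r, giving M(r) ≤ e^{3r^5 + 2} and ρ ≤ 5. For the lower bound, choose z on |z|=r with -3z^5 purely imaginary of modulus 3r^5; then |sin(−3z^5 + 2)| grows like e^{3r^5}/2, so ρ ≥ 5. Hence ρ = 5.
Therefore ρ = 5.

Order ρ = 5.


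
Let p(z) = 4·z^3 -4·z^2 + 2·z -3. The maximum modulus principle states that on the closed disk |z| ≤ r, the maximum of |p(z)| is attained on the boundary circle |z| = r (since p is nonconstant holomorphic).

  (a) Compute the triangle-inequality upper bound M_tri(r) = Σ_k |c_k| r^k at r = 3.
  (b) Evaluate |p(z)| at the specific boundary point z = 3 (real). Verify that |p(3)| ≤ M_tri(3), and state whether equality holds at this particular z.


Coefficients: c_0 = -3, c_1 = 2, c_2 = -4, c_3 = 4. Radius r = 3.
Part (a). Triangle bound: M_tri(r) = Σ_k |c_k| r^k
  = |-3|·3^0 + |2|·3^1 + |-4|·3^2 + |4|·3^3
  = 3 + 6 + 36 + 108 = 153.
This bounds M(r) := max_{|z|=r} |p(z)| from above; equality holds iff all terms c_k z^k can be made to align in phase at a single z on |z|=r.
Part (b). At z = 3 (real, on the circle |z| = r):
  p(3) = (-3)·3^0 + (2)·3^1 + (-4)·3^2 + (4)·3^3 = 75.
  |p(3)| = 75.
Check: |p(3)| = 75 ≤ 153 = M_tri(3). ✓ Equality does not hold at z = 3 (the coefficients have mixed signs, so the terms do not all align in phase there).

M_tri(3) = 153; |p(3)| = 75; equality at z=3: no.


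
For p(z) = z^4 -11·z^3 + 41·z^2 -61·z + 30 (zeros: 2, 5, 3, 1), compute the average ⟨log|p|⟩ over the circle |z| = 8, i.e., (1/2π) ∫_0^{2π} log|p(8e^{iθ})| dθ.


Zeros: 1, 2, 3, 5; r = 8.
Inside |z| < r: 1, 2, 3, 5. Outside (|z| ≥ r): ∅.
p(0) = 30, so log|p(0)| = log(30) = 3.4012.
Apply Jensen: I(r) = log|p(0)| + Σ_k log(r/|z_k|), summed over zeros inside |z| < r.
  log(r/|z_k|) for z_k = 2: log(8/2) = 1.3863
  log(r/|z_k|) for z_k = 5: log(8/5) = 0.4700
  log(r/|z_k|) for z_k = 3: log(8/3) = 0.9808
  log(r/|z_k|) for z_k = 1: log(8/1) = 2.0794
Sum over inside zeros: 4.9166.
I(r) = log|p(0)| + (inside sum) = 3.4012 + 4.9166 = 8.3178.
Closed form (all zeros inside, monic): I(r) = n·log(r) = 4·log(8) = 8.3178. ✓

I(r) ≈ 8.3178.


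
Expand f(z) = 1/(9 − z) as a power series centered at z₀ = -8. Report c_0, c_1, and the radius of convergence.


Let w = z − z₀, so z = z₀ + w.
Then 9 − z = 9 − (z₀ + w) = (9 − z₀) − w = 17 − w.
f(z) = 1/(17 − w) = (1/(17)) · 1/(1 − w/(17)) = Σ_{n≥0} w^n / (17)^(n+1).
So c_n = 1/(17)^(n+1):
  c_0 = 1/(17)^1 = 1/17.
  c_1 = 1/(17)^2 = 1/289.
The series is valid for |w/d| < 1, i.e. |z − z₀| < |d|.
Radius of convergence: R = |9 − z₀| = |17| = 17 (distance from z₀ to the singularity z = 9).

c_0 = 1/17, c_1 = 1/289; R = 17.


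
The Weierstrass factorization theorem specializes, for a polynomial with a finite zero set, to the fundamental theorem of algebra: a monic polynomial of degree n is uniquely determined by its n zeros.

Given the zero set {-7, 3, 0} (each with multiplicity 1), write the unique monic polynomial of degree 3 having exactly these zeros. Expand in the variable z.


The polynomial is p(z) = ∏_{α ∈ S} (z − α), where S = {-7, 3, 0}.
Expanding the product yields: p(z) = z^3 + 4·z^2 -21·z.
The resulting polynomial has degree 3 and real coefficients as required.

p(z) = z^3 + 4·z^2 -21·z.


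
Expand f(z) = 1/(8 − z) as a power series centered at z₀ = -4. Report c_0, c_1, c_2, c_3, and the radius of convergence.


Let w = z − z₀, so z = z₀ + w.
Then 8 − z = 8 − (z₀ + w) = (8 − z₀) − w = 12 − w.
f(z) = 1/(12 − w) = (1/(12)) · 1/(1 − w/(12)) = Σ_{n≥0} w^n / (12)^(n+1).
So c_n = 1/(12)^(n+1):
  c_0 = 1/(12)^1 = 1/12.
  c_1 = 1/(12)^2 = 1/144.
  c_2 = 1/(12)^3 = 1/1728.
  c_3 = 1/(12)^4 = 1/20736.
The series is valid for |w/d| < 1, i.e. |z − z₀| < |d|.
Radius of convergence: R = |8 − z₀| = |12| = 12 (distance from z₀ to the singularity z = 8).

c_0 = 1/12, c_1 = 1/144, c_2 = 1/1728, c_3 = 1/20736; R = 12.


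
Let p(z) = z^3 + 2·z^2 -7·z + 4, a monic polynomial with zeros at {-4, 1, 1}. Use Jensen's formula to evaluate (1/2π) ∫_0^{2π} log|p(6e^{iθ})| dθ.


Zeros: -4, 1, 1; r = 6.
Inside |z| < r: -4, 1, 1. Outside (|z| ≥ r): ∅.
p(0) = 4, so log|p(0)| = log(4) = 1.3863.
Apply Jensen: I(r) = log|p(0)| + Σ_k log(r/|z_k|), summed over zeros inside |z| < r.
  log(r/|z_k|) for z_k = -4: log(6/4) = 0.4055
  log(r/|z_k|) for z_k = 1: log(6/1) = 1.7918
  log(r/|z_k|) for z_k = 1: log(6/1) = 1.7918
Sum over inside zeros: 3.9890.
I(r) = log|p(0)| + (inside sum) = 1.3863 + 3.9890 = 5.3753.
Closed form (all zeros inside, monic): I(r) = n·log(r) = 3·log(6) = 5.3753. ✓

I(r) ≈ 5.3753.


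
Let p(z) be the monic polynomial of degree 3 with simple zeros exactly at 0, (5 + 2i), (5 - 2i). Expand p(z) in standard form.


The polynomial is p(z) = ∏_{α ∈ S} (z − α), where S = {0, (5 + 2i), (5 - 2i)}.
Expanding the product yields: p(z) = z^3 -10·z^2 + 29·z.
Note conjugate pairs combine to real quadratics: (z − (5+2i))(z − (5−2i)) = z² − 10z + 29.
The resulting polynomial has degree 3 and real coefficients as required.

p(z) = z^3 -10·z^2 + 29·z.


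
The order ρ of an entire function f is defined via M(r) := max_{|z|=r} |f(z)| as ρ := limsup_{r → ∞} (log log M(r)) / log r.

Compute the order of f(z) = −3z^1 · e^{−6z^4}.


M(r) = max_{|z|=r} |-3|·|z|^1·|e^{−6z^4}| = 3·r^1 · e^{6r^4} (the factors attain their maxima compatibly on |z|=r). Then log M(r) = log 3 + 1·log r + 6r^4, dominated by the last term, so log log M(r) ~ 4·log r. The polynomial factor -3z^1 contributes only a log r term and does not affect the order. ρ = 4.
Therefore ρ = 4.

Order ρ = 4.


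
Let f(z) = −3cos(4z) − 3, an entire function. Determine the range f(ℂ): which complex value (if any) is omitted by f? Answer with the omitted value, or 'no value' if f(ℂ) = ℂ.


Little Picard bounds the complement of f(ℂ) to at most one point.
cos is entire and surjective onto ℂ: for every w ∈ ℂ, cos(ζ) = w has a solution ζ ∈ ℂ (e.g., via the complex inverse arccos). With ζ = 4z this gives z = ζ/(4). Then -3·cos(4z) takes every value in -3·ℂ = ℂ, and adding -3 is a bijection of ℂ. So f is surjective and omits no value. (Note: only on the real line is cos bounded by [−1, 1].)

Omitted value: no value.


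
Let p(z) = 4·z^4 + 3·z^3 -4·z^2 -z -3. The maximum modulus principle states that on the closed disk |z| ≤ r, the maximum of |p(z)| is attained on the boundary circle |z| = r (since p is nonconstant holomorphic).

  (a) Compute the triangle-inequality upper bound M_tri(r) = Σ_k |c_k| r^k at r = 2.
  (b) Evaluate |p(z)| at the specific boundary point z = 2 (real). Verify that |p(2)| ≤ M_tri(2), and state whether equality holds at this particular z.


Coefficients: c_0 = -3, c_1 = -1, c_2 = -4, c_3 = 3, c_4 = 4. Radius r = 2.
Part (a). Triangle bound: M_tri(r) = Σ_k |c_k| r^k
  = |-3|·2^0 + |-1|·2^1 + |-4|·2^2 + |3|·2^3 + |4|·2^4
  = 3 + 2 + 16 + 24 + 64 = 109.
This bounds M(r) := max_{|z|=r} |p(z)| from above; equality holds iff all terms c_k z^k can be made to align in phase at a single z on |z|=r.
Part (b). At z = 2 (real, on the circle |z| = r):
  p(2) = (-3)·2^0 + (-1)·2^1 + (-4)·2^2 + (3)·2^3 + (4)·2^4 = 67.
  |p(2)| = 67.
Check: |p(2)| = 67 ≤ 109 = M_tri(2). ✓ Equality does not hold at z = 2 (the coefficients have mixed signs, so the terms do not all align in phase there).

M_tri(2) = 109; |p(2)| = 67; equality at z=2: no.


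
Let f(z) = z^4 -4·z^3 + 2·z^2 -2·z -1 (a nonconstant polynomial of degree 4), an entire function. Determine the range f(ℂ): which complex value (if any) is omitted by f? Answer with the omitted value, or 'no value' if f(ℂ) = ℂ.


Little Picard bounds the complement of f(ℂ) to at most one point.
For every w ∈ ℂ, the equation p(z) − w = 0 is a nonconstant polynomial in z and hence has at least one root by the fundamental theorem of algebra. So p is surjective onto ℂ, omitting no value.

Omitted value: no value.


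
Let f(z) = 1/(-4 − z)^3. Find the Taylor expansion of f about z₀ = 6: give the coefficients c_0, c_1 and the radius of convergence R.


Let w = z − z₀, so z = z₀ + w.
Then -4 − z = -4 − (z₀ + w) = (-4 − z₀) − w = -10 − w.
f(z) = 1/(-10 − w)^3 = (1/(-10)^3) · (1 − w/(-10))^{−3}.
By the binomial series (1−u)^{−3} = Σ_{n≥0} C(n+2, 2) u^n for |u|<1, with u = w/(-10):
  c_n = C(n+2, 2) / (-10)^(n+3).
  c_0 = 1/(-10)^3 = -1/1000.
  c_1 = 3/(-10)^4 = 3/10000.
The series is valid for |w/d| < 1, i.e. |z − z₀| < |d|.
Radius of convergence: R = |-4 − z₀| = |-10| = 10 (distance from z₀ to the singularity z = -4).

c_0 = -1/1000, c_1 = 3/10000; R = 10.


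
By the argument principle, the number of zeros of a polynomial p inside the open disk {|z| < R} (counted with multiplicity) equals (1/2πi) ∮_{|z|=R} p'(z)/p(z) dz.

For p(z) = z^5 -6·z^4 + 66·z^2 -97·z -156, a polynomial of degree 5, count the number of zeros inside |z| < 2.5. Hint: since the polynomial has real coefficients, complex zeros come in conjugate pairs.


The zeros of p are: -1, 4, -3, (3 + 2i), (3 - 2i).
Their magnitudes are: 1, 4, 3, 3.606, 3.606.
Zeros with |z| < R = 2.5: -1.
Count = 1.
By the argument principle, (1/2πi) ∮_{|z|=R} p'(z)/p(z) dz equals exactly this count.

Number of zeros inside |z| < 2.5: 1.


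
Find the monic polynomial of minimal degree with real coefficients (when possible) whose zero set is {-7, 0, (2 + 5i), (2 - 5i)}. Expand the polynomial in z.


The polynomial is p(z) = ∏_{α ∈ S} (z − α), where S = {-7, 0, (2 + 5i), (2 - 5i)}.
Expanding the product yields: p(z) = z^4 + 3·z^3 + z^2 + 203·z.
Note conjugate pairs combine to real quadratics: (z − (2+5i))(z − (2−5i)) = z² − 4z + 29.
The resulting polynomial has degree 4 and real coefficients as required.

p(z) = z^4 + 3·z^3 + z^2 + 203·z.


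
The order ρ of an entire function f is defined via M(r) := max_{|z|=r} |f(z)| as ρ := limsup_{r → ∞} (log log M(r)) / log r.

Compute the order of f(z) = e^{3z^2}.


|e^{3z^2}| = e^{Re(3·z^2) + 0} ≤ e^{3|z|^2 + 0} = e^{3r^2 + 0} on |z| = r, so ρ ≤ 2. Choosing z on |z|=r so that 3·z^2 is real positive (always possible by picking arg z appropriately) gives |f(z)| = e^{3r^2 + 0}, matching the bound. The additive constant 0 does not affect log log M(r) ~ 2·log r. Hence ρ = 2.
Therefore ρ = 2.

Order ρ = 2.


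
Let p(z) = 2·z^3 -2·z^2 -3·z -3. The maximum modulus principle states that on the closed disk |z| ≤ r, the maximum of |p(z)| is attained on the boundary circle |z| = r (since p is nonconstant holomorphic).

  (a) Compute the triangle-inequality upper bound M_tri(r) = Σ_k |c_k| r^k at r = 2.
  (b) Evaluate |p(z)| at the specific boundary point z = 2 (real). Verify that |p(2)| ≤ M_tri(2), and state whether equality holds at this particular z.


Coefficients: c_0 = -3, c_1 = -3, c_2 = -2, c_3 = 2. Radius r = 2.
Part (a). Triangle bound: M_tri(r) = Σ_k |c_k| r^k
  = |-3|·2^0 + |-3|·2^1 + |-2|·2^2 + |2|·2^3
  = 3 + 6 + 8 + 16 = 33.
This bounds M(r) := max_{|z|=r} |p(z)| from above; equality holds iff all terms c_k z^k can be made to align in phase at a single z on |z|=r.
Part (b). At z = 2 (real, on the circle |z| = r):
  p(2) = (-3)·2^0 + (-3)·2^1 + (-2)·2^2 + (2)·2^3 = -1.
  |p(2)| = 1.
Check: |p(2)| = 1 ≤ 33 = M_tri(2). ✓ Equality does not hold at z = 2 (the coefficients have mixed signs, so the terms do not all align in phase there).

M_tri(2) = 33; |p(2)| = 1; equality at z=2: no.


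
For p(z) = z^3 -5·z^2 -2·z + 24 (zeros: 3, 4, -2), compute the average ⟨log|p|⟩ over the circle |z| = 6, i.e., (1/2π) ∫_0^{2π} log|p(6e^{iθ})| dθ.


Zeros: -2, 3, 4; r = 6.
Inside |z| < r: -2, 3, 4. Outside (|z| ≥ r): ∅.
p(0) = 24, so log|p(0)| = log(24) = 3.1781.
Apply Jensen: I(r) = log|p(0)| + Σ_k log(r/|z_k|), summed over zeros inside |z| < r.
  log(r/|z_k|) for z_k = 3: log(6/3) = 0.6931
  log(r/|z_k|) for z_k = 4: log(6/4) = 0.4055
  log(r/|z_k|) for z_k = -2: log(6/2) = 1.0986
Sum over inside zeros: 2.1972.
I(r) = log|p(0)| + (inside sum) = 3.1781 + 2.1972 = 5.3753.
Closed form (all zeros inside, monic): I(r) = n·log(r) = 3·log(6) = 5.3753. ✓

I(r) ≈ 5.3753.


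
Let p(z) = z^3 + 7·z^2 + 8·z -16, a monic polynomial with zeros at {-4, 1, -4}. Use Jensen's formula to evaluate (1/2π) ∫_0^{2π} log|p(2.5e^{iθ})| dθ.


Zeros: -4, -4, 1; r = 2.5.
Inside |z| < r: 1. Outside (|z| ≥ r): -4, -4.
p(0) = -16, so log|p(0)| = log(16) = 2.7726.
Apply Jensen: I(r) = log|p(0)| + Σ_k log(r/|z_k|), summed over zeros inside |z| < r.
  log(r/|z_k|) for z_k = 1: log(2.5/1) = 0.9163
  Outside zeros (-4, -4) contribute nothing to the Jensen sum.
Sum over inside zeros: 0.9163.
I(r) = log|p(0)| + (inside sum) = 2.7726 + 0.9163 = 3.6889.
Note: since some zeros are outside |z| ≤ r, the simplified n·log(r) form does NOT apply — only the inside zeros contribute.

I(r) ≈ 3.6889.


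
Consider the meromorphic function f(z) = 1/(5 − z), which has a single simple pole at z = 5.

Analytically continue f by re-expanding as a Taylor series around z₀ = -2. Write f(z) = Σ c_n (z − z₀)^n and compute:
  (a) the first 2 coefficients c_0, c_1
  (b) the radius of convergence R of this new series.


Let w = z − z₀, so z = z₀ + w.
Then 5 − z = 5 − (z₀ + w) = (5 − z₀) − w = 7 − w.
f(z) = 1/(7 − w) = (1/(7)) · 1/(1 − w/(7)) = Σ_{n≥0} w^n / (7)^(n+1).
So c_n = 1/(7)^(n+1):
  c_0 = 1/(7)^1 = 1/7.
  c_1 = 1/(7)^2 = 1/49.
The series is valid for |w/d| < 1, i.e. |z − z₀| < |d|.
Radius of convergence: R = |5 − z₀| = |7| = 7 (distance from z₀ to the singularity z = 5).

c_0 = 1/7, c_1 = 1/49; R = 7.


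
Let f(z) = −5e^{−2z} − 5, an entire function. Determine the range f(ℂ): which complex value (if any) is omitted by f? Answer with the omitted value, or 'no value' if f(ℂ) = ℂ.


Little Picard bounds the complement of f(ℂ) to at most one point.
e^{−2z} is never zero on ℂ, so -5·e^{−2z} takes every value in ℂ ∖ {0}. Adding -5 shifts the range to ℂ ∖ {-5}. Thus f omits exactly the value -5.

Omitted value: -5.


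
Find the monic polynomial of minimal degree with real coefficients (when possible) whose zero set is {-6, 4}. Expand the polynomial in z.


The polynomial is p(z) = ∏_{α ∈ S} (z − α), where S = {-6, 4}.
Expanding the product yields: p(z) = z^2 + 2·z -24.
The resulting polynomial has degree 2 and real coefficients as required.

p(z) = z^2 + 2·z -24.


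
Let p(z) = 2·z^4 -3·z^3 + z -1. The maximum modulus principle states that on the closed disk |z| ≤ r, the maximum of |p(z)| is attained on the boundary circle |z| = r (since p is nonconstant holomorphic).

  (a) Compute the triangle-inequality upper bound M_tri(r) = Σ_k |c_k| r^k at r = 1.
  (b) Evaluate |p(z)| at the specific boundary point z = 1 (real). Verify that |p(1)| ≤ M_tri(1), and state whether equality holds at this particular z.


Coefficients: c_0 = -1, c_1 = 1, c_2 = 0, c_3 = -3, c_4 = 2. Radius r = 1.
Part (a). Triangle bound: M_tri(r) = Σ_k |c_k| r^k
  = |-1|·1^0 + |1|·1^1 + |0|·1^2 + |-3|·1^3 + |2|·1^4
  = 1 + 1 + 0 + 3 + 2 = 7.
This bounds M(r) := max_{|z|=r} |p(z)| from above; equality holds iff all terms c_k z^k can be made to align in phase at a single z on |z|=r.
Part (b). At z = 1 (real, on the circle |z| = r):
  p(1) = (-1)·1^0 + (1)·1^1 + (0)·1^2 + (-3)·1^3 + (2)·1^4 = -1.
  |p(1)| = 1.
Check: |p(1)| = 1 ≤ 7 = M_tri(1). ✓ Equality does not hold at z = 1 (the coefficients have mixed signs, so the terms do not all align in phase there).

M_tri(1) = 7; |p(1)| = 1; equality at z=1: no.


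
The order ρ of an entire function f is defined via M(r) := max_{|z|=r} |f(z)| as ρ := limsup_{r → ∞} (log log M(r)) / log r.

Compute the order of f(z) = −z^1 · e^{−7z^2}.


M(r) = max_{|z|=r} |-1|·|z|^1·|e^{−7z^2}| = 1·r^1 · e^{7r^2} (the factors attain their maxima compatibly on |z|=r). Then log M(r) = log 1 + 1·log r + 7r^2, dominated by the last term, so log log M(r) ~ 2·log r. The polynomial factor -1z^1 contributes only a log r term and does not affect the order. ρ = 2.
Therefore ρ = 2.

Order ρ = 2.


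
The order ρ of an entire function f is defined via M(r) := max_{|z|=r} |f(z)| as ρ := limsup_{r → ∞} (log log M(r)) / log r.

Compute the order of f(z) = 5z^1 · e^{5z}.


M(r) = max_{|z|=r} |5|·|z|^1·|e^{5z}| = 5·r^1 · e^{5r^1} (the factors attain their maxima compatibly on |z|=r). Then log M(r) = log 5 + 1·log r + 5r^1, dominated by the last term, so log log M(r) ~ 1·log r. The polynomial factor 5z^1 contributes only a log r term and does not affect the order. ρ = 1.
Therefore ρ = 1.

Order ρ = 1.


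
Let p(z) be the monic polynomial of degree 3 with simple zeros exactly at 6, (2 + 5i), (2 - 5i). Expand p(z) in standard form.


The polynomial is p(z) = ∏_{α ∈ S} (z − α), where S = {6, (2 + 5i), (2 - 5i)}.
Expanding the product yields: p(z) = z^3 -10·z^2 + 53·z -174.
Note conjugate pairs combine to real quadratics: (z − (2+5i))(z − (2−5i)) = z² − 4z + 29.
The resulting polynomial has degree 3 and real coefficients as required.

p(z) = z^3 -10·z^2 + 53·z -174.


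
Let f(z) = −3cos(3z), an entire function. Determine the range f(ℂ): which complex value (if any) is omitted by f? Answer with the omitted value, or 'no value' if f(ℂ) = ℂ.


Little Picard bounds the complement of f(ℂ) to at most one point.
cos is entire and surjective onto ℂ: for every w ∈ ℂ, cos(ζ) = w has a solution ζ ∈ ℂ (e.g., via the complex inverse arccos). With ζ = 3z this gives z = ζ/(3). Then -3·cos(3z) takes every value in -3·ℂ = ℂ, and adding 0 is a bijection of ℂ. So f is surjective and omits no value. (Note: only on the real line is cos bounded by [−1, 1].)

Omitted value: no value.


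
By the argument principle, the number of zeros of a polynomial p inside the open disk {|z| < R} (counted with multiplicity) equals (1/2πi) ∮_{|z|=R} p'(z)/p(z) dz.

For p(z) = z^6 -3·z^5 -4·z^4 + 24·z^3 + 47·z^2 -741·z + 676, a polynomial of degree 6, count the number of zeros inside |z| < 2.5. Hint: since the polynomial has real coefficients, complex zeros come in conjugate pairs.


The zeros of p are: (-3 + 2i), (-3 - 2i), (2 + 3i), (2 - 3i), 4, 1.
Their magnitudes are: 3.606, 3.606, 3.606, 3.606, 4, 1.
Zeros with |z| < R = 2.5: 1.
Count = 1.
By the argument principle, (1/2πi) ∮_{|z|=R} p'(z)/p(z) dz equals exactly this count.

Number of zeros inside |z| < 2.5: 1.


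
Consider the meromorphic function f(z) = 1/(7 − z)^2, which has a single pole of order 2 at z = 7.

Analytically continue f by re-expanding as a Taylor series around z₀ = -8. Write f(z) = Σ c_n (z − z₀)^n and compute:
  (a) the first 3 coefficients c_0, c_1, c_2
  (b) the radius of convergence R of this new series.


Let w = z − z₀, so z = z₀ + w.
Then 7 − z = 7 − (z₀ + w) = (7 − z₀) − w = 15 − w.
f(z) = 1/(15 − w)^2 = (1/(15)^2) · (1 − w/(15))^{−2}.
By the binomial series (1−u)^{−2} = Σ_{n≥0} C(n+1, 1) u^n for |u|<1, with u = w/(15):
  c_n = C(n+1, 1) / (15)^(n+2).
  c_0 = 1/(15)^2 = 1/225.
  c_1 = 2/(15)^3 = 2/3375.
  c_2 = 3/(15)^4 = 1/16875.
The series is valid for |w/d| < 1, i.e. |z − z₀| < |d|.
Radius of convergence: R = |7 − z₀| = |15| = 15 (distance from z₀ to the singularity z = 7).

c_0 = 1/225, c_1 = 2/3375, c_2 = 1/16875; R = 15.
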